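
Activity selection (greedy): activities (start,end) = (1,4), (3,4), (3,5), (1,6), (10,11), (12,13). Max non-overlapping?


Greedy: pick earliest-ending, then skip overlaps.
Selected (3 activities): [(1, 4), (10, 11), (12, 13)]


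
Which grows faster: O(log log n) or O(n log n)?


double-logarithmic grows slower than linearithmic
O(log log n) is asymptotically smaller; O(n log n) grows faster


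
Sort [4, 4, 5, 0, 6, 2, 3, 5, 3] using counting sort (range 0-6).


Count array: [1, 0, 1, 2, 2, 2, 1]
Reconstruct: [0, 2, 3, 3, 4, 4, 5, 5, 6]


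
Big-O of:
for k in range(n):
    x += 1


Per nesting level: O(n) = O(n)
Complexity: O(n)


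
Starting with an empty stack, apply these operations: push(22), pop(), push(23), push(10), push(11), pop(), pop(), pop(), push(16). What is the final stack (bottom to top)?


push(22) -> [22]
pop() returns 22 -> []
push(23) -> [23]
push(10) -> [23, 10]
push(11) -> [23, 10, 11]
pop() returns 11 -> [23, 10]
pop() returns 10 -> [23]
pop() returns 23 -> []
push(16) -> [16]
Final stack (bottom to top): [16]


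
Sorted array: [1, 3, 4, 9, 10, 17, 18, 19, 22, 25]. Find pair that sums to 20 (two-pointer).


Two pointers: lo=0, hi=9
Found pair: (1, 19) summing to 20


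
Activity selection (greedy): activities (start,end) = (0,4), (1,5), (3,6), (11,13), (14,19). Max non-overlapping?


Greedy: pick earliest-ending, then skip overlaps.
Selected (3 activities): [(0, 4), (11, 13), (14, 19)]


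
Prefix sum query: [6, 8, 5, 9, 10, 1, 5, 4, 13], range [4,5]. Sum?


Prefix sums: [0, 6, 14, 19, 28, 38, 39, 44, 48, 61]
Sum[4..5] = prefix[6] - prefix[4] = 39 - 28 = 11


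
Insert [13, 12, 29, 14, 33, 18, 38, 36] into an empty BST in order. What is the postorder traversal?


Root = 13; build tree by BST insertion.
Postorder traversal: [12, 18, 14, 36, 38, 33, 29, 13]


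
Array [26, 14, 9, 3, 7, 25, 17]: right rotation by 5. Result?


Right rotate by 5: [9, 3, 7, 25, 17, 26, 14]


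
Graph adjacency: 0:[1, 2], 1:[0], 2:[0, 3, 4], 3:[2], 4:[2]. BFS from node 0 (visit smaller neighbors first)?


BFS queue: start with [0]
Visit order: [0, 1, 2, 3, 4]


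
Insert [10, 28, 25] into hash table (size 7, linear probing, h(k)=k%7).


Insertions: 10->slot 3; 28->slot 0; 25->slot 4
Table: [28, None, None, 10, 25, None, None]


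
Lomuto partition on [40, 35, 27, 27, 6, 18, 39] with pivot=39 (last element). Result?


Elements <= 39 go left of pivot.
Result: [35, 27, 27, 6, 18, 39, 40], pivot at index 5


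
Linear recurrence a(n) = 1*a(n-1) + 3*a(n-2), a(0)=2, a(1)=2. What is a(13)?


Build bottom-up:
...a(11)=12320, a(12)=28418, a(13)=1*28418+3*12320=65378


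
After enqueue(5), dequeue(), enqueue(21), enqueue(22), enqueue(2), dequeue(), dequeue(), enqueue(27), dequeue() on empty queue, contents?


enqueue(5) -> [5]
dequeue() returns 5 -> []
enqueue(21) -> [21]
enqueue(22) -> [21, 22]
enqueue(2) -> [21, 22, 2]
dequeue() returns 21 -> [22, 2]
dequeue() returns 22 -> [2]
enqueue(27) -> [2, 27]
dequeue() returns 2 -> [27]
Final queue (front to back): [27]


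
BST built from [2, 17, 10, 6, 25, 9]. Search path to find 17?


BST root = 2
Search for 17: compare at each node
Path: [2, 17]


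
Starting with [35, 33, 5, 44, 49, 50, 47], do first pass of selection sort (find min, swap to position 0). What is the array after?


After one pass: [5, 33, 35, 44, 49, 50, 47]


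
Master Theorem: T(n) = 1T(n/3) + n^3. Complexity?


a=1, b=3, c=3. log_3(1)=0 < c=3. Case 3: O(n^c) = O(n^3)
Complexity: O(n^3)


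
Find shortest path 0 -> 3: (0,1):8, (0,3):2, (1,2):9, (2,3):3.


Dijkstra from 0:
Distances: {0: 0, 1: 8, 2: 5, 3: 2}
Shortest distance to 3 = 2, path = [0, 3]


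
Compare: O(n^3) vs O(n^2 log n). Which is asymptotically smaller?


n^2 log n grows slower than cubic
O(n^2 log n) is asymptotically smaller; O(n^3) grows faster


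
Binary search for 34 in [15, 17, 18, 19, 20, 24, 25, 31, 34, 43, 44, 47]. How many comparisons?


Search for 34:
[0,11] mid=5 arr[5]=24
[6,11] mid=8 arr[8]=34
Total: 2 comparisons


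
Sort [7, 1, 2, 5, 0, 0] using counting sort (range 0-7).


Count array: [2, 1, 1, 0, 0, 1, 0, 1]
Reconstruct: [0, 0, 1, 2, 5, 7]


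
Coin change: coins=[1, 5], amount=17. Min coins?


dp[0]=0; dp[i]=1+min(dp[i-c] for c in coins)
...dp[12]=4, dp[13]=5, dp[14]=6, dp[15]=3, dp[16]=4, dp[17]=5
Minimum coins for 17 = 5


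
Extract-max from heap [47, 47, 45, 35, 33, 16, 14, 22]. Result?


Max = 47
Replace root with last, heapify down
Resulting heap: [47, 35, 45, 22, 33, 16, 14]


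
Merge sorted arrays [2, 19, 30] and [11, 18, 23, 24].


Compare heads, take smaller each step.
Merged: [2, 11, 18, 19, 23, 24, 30]


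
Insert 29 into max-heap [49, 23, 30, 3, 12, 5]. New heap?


Append 29: [49, 23, 30, 3, 12, 5, 29]
Bubble up: no swaps needed
Result: [49, 23, 30, 3, 12, 5, 29]


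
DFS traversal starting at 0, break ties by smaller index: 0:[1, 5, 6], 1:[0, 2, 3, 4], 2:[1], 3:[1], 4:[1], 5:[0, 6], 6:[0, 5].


DFS stack-based: start with [0]
Visit order: [0, 1, 2, 3, 4, 5, 6]


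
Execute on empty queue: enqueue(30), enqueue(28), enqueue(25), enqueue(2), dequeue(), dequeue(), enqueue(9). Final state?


enqueue(30) -> [30]
enqueue(28) -> [30, 28]
enqueue(25) -> [30, 28, 25]
enqueue(2) -> [30, 28, 25, 2]
dequeue() returns 30 -> [28, 25, 2]
dequeue() returns 28 -> [25, 2]
enqueue(9) -> [25, 2, 9]
Final queue (front to back): [25, 2, 9]


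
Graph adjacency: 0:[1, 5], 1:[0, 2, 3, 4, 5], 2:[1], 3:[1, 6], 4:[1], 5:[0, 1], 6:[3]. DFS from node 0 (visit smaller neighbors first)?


DFS stack-based: start with [0]
Visit order: [0, 1, 2, 3, 6, 4, 5]


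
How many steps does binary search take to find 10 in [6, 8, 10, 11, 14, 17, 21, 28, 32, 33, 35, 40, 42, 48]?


Search for 10:
[0,13] mid=6 arr[6]=21
[0,5] mid=2 arr[2]=10
Total: 2 comparisons


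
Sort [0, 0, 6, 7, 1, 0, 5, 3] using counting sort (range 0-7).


Count array: [3, 1, 0, 1, 0, 1, 1, 1]
Reconstruct: [0, 0, 0, 1, 3, 5, 6, 7]


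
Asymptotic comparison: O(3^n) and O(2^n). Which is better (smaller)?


exponential grows slower than exponential (base 3)
O(2^n) is asymptotically smaller; O(3^n) grows faster


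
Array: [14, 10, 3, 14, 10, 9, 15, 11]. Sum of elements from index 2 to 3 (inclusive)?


Prefix sums: [0, 14, 24, 27, 41, 51, 60, 75, 86]
Sum[2..3] = prefix[4] - prefix[2] = 41 - 24 = 17


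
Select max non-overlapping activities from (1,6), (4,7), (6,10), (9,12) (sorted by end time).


Greedy: pick earliest-ending, then skip overlaps.
Selected (2 activities): [(1, 6), (6, 10)]


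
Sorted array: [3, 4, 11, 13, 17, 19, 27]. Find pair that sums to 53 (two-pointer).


Two pointers: lo=0, hi=6
No pair sums to 53


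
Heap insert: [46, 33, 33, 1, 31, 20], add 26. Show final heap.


Append 26: [46, 33, 33, 1, 31, 20, 26]
Bubble up: no swaps needed
Result: [46, 33, 33, 1, 31, 20, 26]


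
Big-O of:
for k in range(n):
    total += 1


Per nesting level: O(n) = O(n)
Complexity: O(n)


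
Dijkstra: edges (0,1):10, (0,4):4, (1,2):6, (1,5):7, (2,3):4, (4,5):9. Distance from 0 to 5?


Dijkstra from 0:
Distances: {0: 0, 1: 10, 2: 16, 3: 20, 4: 4, 5: 13}
Shortest distance to 5 = 13, path = [0, 4, 5]


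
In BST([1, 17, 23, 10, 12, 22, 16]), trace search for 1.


BST root = 1
Search for 1: compare at each node
Path: [1]


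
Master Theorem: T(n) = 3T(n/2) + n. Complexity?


a=3, b=2, c=1. log_2(3)=1.585 > c=1. Case 1: O(n^log_b(a)) = O(n^1.585)
Complexity: O(n^1.585)


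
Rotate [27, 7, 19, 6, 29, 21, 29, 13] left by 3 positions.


Left rotate by 3: [6, 29, 21, 29, 13, 27, 7, 19]


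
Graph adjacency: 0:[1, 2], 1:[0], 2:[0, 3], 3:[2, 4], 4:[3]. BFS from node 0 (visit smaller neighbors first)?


BFS queue: start with [0]
Visit order: [0, 1, 2, 3, 4]


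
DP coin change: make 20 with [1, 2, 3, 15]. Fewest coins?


dp[0]=0; dp[i]=1+min(dp[i-c] for c in coins)
...dp[15]=1, dp[16]=2, dp[17]=2, dp[18]=2, dp[19]=3, dp[20]=3
Minimum coins for 20 = 3


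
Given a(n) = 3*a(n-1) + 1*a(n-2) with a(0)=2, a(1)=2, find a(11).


Build bottom-up:
...a(9)=33794, a(10)=111614, a(11)=3*111614+1*33794=368636


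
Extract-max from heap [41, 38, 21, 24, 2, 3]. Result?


Max = 41
Replace root with last, heapify down
Resulting heap: [38, 24, 21, 3, 2]


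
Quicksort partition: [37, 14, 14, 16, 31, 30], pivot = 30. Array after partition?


Elements <= 30 go left of pivot.
Result: [14, 14, 16, 30, 31, 37], pivot at index 3


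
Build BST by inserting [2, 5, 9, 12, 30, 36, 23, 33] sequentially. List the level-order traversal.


Root = 2; build tree by BST insertion.
Level-Order traversal: [2, 5, 9, 12, 30, 23, 36, 33]


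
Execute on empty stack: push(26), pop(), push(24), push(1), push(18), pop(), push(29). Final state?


push(26) -> [26]
pop() returns 26 -> []
push(24) -> [24]
push(1) -> [24, 1]
push(18) -> [24, 1, 18]
pop() returns 18 -> [24, 1]
push(29) -> [24, 1, 29]
Final stack (bottom to top): [24, 1, 29]


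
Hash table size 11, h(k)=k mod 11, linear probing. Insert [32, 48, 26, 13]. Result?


Insertions: 32->slot 10; 48->slot 4; 26->slot 5; 13->slot 2
Table: [None, None, 13, None, 48, 26, None, None, None, None, 32]


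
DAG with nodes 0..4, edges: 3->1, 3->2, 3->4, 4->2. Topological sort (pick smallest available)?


Kahn's algorithm, process smallest node first
Order: [0, 3, 1, 4, 2]


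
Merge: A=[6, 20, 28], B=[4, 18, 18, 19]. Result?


Compare heads, take smaller each step.
Merged: [4, 6, 18, 18, 19, 20, 28]


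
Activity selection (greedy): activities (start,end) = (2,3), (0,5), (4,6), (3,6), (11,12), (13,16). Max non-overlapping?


Greedy: pick earliest-ending, then skip overlaps.
Selected (4 activities): [(2, 3), (4, 6), (11, 12), (13, 16)]


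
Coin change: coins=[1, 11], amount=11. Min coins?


dp[0]=0; dp[i]=1+min(dp[i-c] for c in coins)
...dp[6]=6, dp[7]=7, dp[8]=8, dp[9]=9, dp[10]=10, dp[11]=1
Minimum coins for 11 = 1


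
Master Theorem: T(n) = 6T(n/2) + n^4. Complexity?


a=6, b=2, c=4. log_2(6)=2.585 < c=4. Case 3: O(n^c) = O(n^4)
Complexity: O(n^4)


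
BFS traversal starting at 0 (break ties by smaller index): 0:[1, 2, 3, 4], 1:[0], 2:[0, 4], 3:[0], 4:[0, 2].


BFS queue: start with [0]
Visit order: [0, 1, 2, 3, 4]


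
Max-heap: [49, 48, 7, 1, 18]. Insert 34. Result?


Append 34: [49, 48, 7, 1, 18, 34]
Bubble up: swap idx 5(34) with idx 2(7)
Result: [49, 48, 34, 1, 18, 7]


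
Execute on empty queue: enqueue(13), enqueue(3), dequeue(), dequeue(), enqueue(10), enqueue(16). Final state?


enqueue(13) -> [13]
enqueue(3) -> [13, 3]
dequeue() returns 13 -> [3]
dequeue() returns 3 -> []
enqueue(10) -> [10]
enqueue(16) -> [10, 16]
Final queue (front to back): [10, 16]


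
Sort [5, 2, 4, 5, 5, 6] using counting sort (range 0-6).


Count array: [0, 0, 1, 0, 1, 3, 1]
Reconstruct: [2, 4, 5, 5, 5, 6]


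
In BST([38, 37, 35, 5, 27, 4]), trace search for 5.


BST root = 38
Search for 5: compare at each node
Path: [38, 37, 35, 5]


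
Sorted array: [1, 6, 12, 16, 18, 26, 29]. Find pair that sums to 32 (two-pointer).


Two pointers: lo=0, hi=6
Found pair: (6, 26) summing to 32


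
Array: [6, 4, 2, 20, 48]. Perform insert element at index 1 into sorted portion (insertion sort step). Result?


After one pass: [4, 6, 2, 20, 48]


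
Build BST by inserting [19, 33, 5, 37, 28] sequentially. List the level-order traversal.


Root = 19; build tree by BST insertion.
Level-Order traversal: [19, 5, 33, 28, 37]


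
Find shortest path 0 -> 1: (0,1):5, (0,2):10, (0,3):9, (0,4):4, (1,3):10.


Dijkstra from 0:
Distances: {0: 0, 1: 5, 2: 10, 3: 9, 4: 4}
Shortest distance to 1 = 5, path = [0, 1]


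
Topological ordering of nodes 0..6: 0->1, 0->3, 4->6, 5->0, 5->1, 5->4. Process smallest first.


Kahn's algorithm, process smallest node first
Order: [2, 5, 0, 1, 3, 4, 6]


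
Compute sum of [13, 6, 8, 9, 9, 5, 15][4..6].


Prefix sums: [0, 13, 19, 27, 36, 45, 50, 65]
Sum[4..6] = prefix[7] - prefix[4] = 65 - 36 = 29


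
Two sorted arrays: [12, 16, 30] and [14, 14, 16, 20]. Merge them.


Compare heads, take smaller each step.
Merged: [12, 14, 14, 16, 16, 20, 30]


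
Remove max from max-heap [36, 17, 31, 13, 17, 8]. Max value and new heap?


Max = 36
Replace root with last, heapify down
Resulting heap: [31, 17, 8, 13, 17]


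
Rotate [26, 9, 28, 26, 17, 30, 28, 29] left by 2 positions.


Left rotate by 2: [28, 26, 17, 30, 28, 29, 26, 9]


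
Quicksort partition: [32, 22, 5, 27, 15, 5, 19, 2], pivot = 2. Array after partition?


Elements <= 2 go left of pivot.
Result: [2, 22, 5, 27, 15, 5, 19, 32], pivot at index 0


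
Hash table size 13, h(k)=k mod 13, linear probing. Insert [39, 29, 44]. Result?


Insertions: 39->slot 0; 29->slot 3; 44->slot 5
Table: [39, None, None, 29, None, 44, None, None, None, None, None, None, None]


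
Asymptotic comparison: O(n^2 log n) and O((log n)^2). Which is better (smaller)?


polylogarithmic grows slower than n^2 log n
O((log n)^2) is asymptotically smaller; O(n^2 log n) grows faster


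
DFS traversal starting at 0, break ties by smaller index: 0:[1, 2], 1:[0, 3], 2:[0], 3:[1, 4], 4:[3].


DFS stack-based: start with [0]
Visit order: [0, 1, 3, 4, 2]


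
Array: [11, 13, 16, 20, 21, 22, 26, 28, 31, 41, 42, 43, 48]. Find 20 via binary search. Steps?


Search for 20:
[0,12] mid=6 arr[6]=26
[0,5] mid=2 arr[2]=16
[3,5] mid=4 arr[4]=21
[3,3] mid=3 arr[3]=20
Total: 4 comparisons


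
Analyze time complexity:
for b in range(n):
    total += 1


Per nesting level: O(n) = O(n)
Complexity: O(n)


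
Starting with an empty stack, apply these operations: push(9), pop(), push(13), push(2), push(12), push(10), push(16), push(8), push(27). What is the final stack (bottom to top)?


push(9) -> [9]
pop() returns 9 -> []
push(13) -> [13]
push(2) -> [13, 2]
push(12) -> [13, 2, 12]
push(10) -> [13, 2, 12, 10]
push(16) -> [13, 2, 12, 10, 16]
push(8) -> [13, 2, 12, 10, 16, 8]
push(27) -> [13, 2, 12, 10, 16, 8, 27]
Final stack (bottom to top): [13, 2, 12, 10, 16, 8, 27]


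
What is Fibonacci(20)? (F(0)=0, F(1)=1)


F(n)=F(n-1)+F(n-2)
...F(18)=2584, F(19)=4181, F(20)=6765


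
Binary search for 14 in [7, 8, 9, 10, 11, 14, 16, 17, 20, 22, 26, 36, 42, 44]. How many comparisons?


Search for 14:
[0,13] mid=6 arr[6]=16
[0,5] mid=2 arr[2]=9
[3,5] mid=4 arr[4]=11
[5,5] mid=5 arr[5]=14
Total: 4 comparisons


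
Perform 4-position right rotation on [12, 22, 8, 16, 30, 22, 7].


Right rotate by 4: [16, 30, 22, 7, 12, 22, 8]


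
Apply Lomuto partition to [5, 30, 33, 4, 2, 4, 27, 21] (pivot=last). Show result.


Elements <= 21 go left of pivot.
Result: [5, 4, 2, 4, 21, 30, 27, 33], pivot at index 4


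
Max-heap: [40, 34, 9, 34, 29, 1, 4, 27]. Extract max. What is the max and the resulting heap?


Max = 40
Replace root with last, heapify down
Resulting heap: [34, 34, 9, 27, 29, 1, 4]


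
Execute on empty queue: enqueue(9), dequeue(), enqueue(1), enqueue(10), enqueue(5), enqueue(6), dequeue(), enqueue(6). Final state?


enqueue(9) -> [9]
dequeue() returns 9 -> []
enqueue(1) -> [1]
enqueue(10) -> [1, 10]
enqueue(5) -> [1, 10, 5]
enqueue(6) -> [1, 10, 5, 6]
dequeue() returns 1 -> [10, 5, 6]
enqueue(6) -> [10, 5, 6, 6]
Final queue (front to back): [10, 5, 6, 6]


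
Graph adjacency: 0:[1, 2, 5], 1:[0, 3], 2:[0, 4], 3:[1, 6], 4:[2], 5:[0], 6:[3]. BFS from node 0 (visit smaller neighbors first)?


BFS queue: start with [0]
Visit order: [0, 1, 2, 5, 3, 4, 6]


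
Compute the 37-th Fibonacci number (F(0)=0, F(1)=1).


F(n)=F(n-1)+F(n-2)
...F(35)=9227465, F(36)=14930352, F(37)=24157817


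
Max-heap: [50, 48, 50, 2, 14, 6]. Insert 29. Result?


Append 29: [50, 48, 50, 2, 14, 6, 29]
Bubble up: no swaps needed
Result: [50, 48, 50, 2, 14, 6, 29]


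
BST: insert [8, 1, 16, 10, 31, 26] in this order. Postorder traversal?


Root = 8; build tree by BST insertion.
Postorder traversal: [1, 10, 26, 31, 16, 8]


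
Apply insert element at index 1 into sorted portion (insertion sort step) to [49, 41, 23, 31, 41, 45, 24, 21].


After one pass: [41, 49, 23, 31, 41, 45, 24, 21]


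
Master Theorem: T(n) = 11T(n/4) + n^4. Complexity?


a=11, b=4, c=4. log_4(11)=1.730 < c=4. Case 3: O(n^c) = O(n^4)
Complexity: O(n^4)


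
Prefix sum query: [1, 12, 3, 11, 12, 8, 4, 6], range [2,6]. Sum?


Prefix sums: [0, 1, 13, 16, 27, 39, 47, 51, 57]
Sum[2..6] = prefix[7] - prefix[2] = 51 - 13 = 38


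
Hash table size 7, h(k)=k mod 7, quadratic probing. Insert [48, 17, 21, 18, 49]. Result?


Insertions: 48->slot 6; 17->slot 3; 21->slot 0; 18->slot 4; 49->slot 1
Table: [21, 49, None, 17, 18, None, 48]


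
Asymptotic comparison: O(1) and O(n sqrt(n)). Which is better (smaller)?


constant grows slower than n^1.5
O(1) is asymptotically smaller; O(n sqrt(n)) grows faster


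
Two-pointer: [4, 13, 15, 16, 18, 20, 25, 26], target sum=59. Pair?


Two pointers: lo=0, hi=7
No pair sums to 59


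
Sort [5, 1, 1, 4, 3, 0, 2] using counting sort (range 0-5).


Count array: [1, 2, 1, 1, 1, 1]
Reconstruct: [0, 1, 1, 2, 3, 4, 5]


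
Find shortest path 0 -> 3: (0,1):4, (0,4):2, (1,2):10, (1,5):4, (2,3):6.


Dijkstra from 0:
Distances: {0: 0, 1: 4, 2: 14, 3: 20, 4: 2, 5: 8}
Shortest distance to 3 = 20, path = [0, 1, 2, 3]


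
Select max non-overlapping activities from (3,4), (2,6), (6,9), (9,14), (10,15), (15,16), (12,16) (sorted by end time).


Greedy: pick earliest-ending, then skip overlaps.
Selected (4 activities): [(3, 4), (6, 9), (9, 14), (15, 16)]


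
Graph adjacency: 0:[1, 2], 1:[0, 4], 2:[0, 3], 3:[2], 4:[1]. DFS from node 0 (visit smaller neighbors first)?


DFS stack-based: start with [0]
Visit order: [0, 1, 4, 2, 3]


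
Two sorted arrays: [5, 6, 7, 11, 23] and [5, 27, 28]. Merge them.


Compare heads, take smaller each step.
Merged: [5, 5, 6, 7, 11, 23, 27, 28]


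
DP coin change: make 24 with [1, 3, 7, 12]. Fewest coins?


dp[0]=0; dp[i]=1+min(dp[i-c] for c in coins)
...dp[19]=2, dp[20]=3, dp[21]=3, dp[22]=3, dp[23]=4, dp[24]=2
Minimum coins for 24 = 2


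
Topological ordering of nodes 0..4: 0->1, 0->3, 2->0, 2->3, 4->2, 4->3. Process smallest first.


Kahn's algorithm, process smallest node first
Order: [4, 2, 0, 1, 3]


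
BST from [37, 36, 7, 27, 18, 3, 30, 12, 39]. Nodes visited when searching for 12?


BST root = 37
Search for 12: compare at each node
Path: [37, 36, 7, 27, 18, 12]


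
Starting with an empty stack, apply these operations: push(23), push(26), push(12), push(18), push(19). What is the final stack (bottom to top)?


push(23) -> [23]
push(26) -> [23, 26]
push(12) -> [23, 26, 12]
push(18) -> [23, 26, 12, 18]
push(19) -> [23, 26, 12, 18, 19]
Final stack (bottom to top): [23, 26, 12, 18, 19]


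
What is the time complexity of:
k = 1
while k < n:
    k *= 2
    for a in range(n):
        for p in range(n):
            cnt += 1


Per nesting level: O(log n) * O(n) * O(n) = O(n^2 log n)
Complexity: O(n^2 log n)


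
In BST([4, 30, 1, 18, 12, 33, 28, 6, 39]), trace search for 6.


BST root = 4
Search for 6: compare at each node
Path: [4, 30, 18, 12, 6]


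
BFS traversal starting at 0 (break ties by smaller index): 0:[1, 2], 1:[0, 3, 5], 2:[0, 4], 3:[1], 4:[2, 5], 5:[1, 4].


BFS queue: start with [0]
Visit order: [0, 1, 2, 3, 5, 4]


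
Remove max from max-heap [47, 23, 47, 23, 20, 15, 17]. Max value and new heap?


Max = 47
Replace root with last, heapify down
Resulting heap: [47, 23, 17, 23, 20, 15]


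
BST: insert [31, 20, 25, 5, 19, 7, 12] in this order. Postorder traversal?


Root = 31; build tree by BST insertion.
Postorder traversal: [12, 7, 19, 5, 25, 20, 31]


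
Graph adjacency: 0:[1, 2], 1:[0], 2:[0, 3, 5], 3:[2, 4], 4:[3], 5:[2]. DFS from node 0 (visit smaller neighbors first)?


DFS stack-based: start with [0]
Visit order: [0, 1, 2, 3, 4, 5]


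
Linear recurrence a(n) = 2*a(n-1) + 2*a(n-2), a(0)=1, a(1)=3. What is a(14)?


Build bottom-up:
...a(12)=186304, a(13)=508992, a(14)=2*508992+2*186304=1390592


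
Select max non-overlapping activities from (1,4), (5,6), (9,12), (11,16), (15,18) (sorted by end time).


Greedy: pick earliest-ending, then skip overlaps.
Selected (4 activities): [(1, 4), (5, 6), (9, 12), (15, 18)]


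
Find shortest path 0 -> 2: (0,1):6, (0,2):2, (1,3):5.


Dijkstra from 0:
Distances: {0: 0, 1: 6, 2: 2, 3: 11}
Shortest distance to 2 = 2, path = [0, 2]


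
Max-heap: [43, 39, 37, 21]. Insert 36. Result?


Append 36: [43, 39, 37, 21, 36]
Bubble up: no swaps needed
Result: [43, 39, 37, 21, 36]


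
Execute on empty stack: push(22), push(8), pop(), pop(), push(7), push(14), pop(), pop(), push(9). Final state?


push(22) -> [22]
push(8) -> [22, 8]
pop() returns 8 -> [22]
pop() returns 22 -> []
push(7) -> [7]
push(14) -> [7, 14]
pop() returns 14 -> [7]
pop() returns 7 -> []
push(9) -> [9]
Final stack (bottom to top): [9]


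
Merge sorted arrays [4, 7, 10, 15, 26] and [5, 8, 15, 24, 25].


Compare heads, take smaller each step.
Merged: [4, 5, 7, 8, 10, 15, 15, 24, 25, 26]


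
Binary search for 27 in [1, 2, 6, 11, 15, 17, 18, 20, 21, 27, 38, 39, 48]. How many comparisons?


Search for 27:
[0,12] mid=6 arr[6]=18
[7,12] mid=9 arr[9]=27
Total: 2 comparisons


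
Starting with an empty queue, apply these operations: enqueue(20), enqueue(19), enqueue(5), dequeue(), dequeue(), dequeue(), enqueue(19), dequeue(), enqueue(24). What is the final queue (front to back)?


enqueue(20) -> [20]
enqueue(19) -> [20, 19]
enqueue(5) -> [20, 19, 5]
dequeue() returns 20 -> [19, 5]
dequeue() returns 19 -> [5]
dequeue() returns 5 -> []
enqueue(19) -> [19]
dequeue() returns 19 -> []
enqueue(24) -> [24]
Final queue (front to back): [24]


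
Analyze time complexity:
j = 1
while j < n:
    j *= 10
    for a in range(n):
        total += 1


Per nesting level: O(log n) * O(n) = O(n log n)
Complexity: O(n log n)


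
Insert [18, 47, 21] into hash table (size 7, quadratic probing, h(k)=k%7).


Insertions: 18->slot 4; 47->slot 5; 21->slot 0
Table: [21, None, None, None, 18, 47, None]


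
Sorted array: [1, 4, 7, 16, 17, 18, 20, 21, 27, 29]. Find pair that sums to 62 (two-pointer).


Two pointers: lo=0, hi=9
No pair sums to 62


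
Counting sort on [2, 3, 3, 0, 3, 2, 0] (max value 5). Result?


Count array: [2, 0, 2, 3, 0, 0]
Reconstruct: [0, 0, 2, 2, 3, 3, 3]


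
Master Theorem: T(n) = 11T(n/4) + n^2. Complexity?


a=11, b=4, c=2. log_4(11)=1.730 < c=2. Case 3: O(n^c) = O(n^2)
Complexity: O(n^2)


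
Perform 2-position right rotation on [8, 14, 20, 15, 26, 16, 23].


Right rotate by 2: [16, 23, 8, 14, 20, 15, 26]


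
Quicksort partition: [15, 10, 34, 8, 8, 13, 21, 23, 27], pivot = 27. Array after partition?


Elements <= 27 go left of pivot.
Result: [15, 10, 8, 8, 13, 21, 23, 27, 34], pivot at index 7


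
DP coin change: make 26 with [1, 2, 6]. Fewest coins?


dp[0]=0; dp[i]=1+min(dp[i-c] for c in coins)
...dp[21]=5, dp[22]=5, dp[23]=6, dp[24]=4, dp[25]=5, dp[26]=5
Minimum coins for 26 = 5


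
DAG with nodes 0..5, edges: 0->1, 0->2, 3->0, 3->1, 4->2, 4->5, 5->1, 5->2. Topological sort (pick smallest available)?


Kahn's algorithm, process smallest node first
Order: [3, 0, 4, 5, 1, 2]


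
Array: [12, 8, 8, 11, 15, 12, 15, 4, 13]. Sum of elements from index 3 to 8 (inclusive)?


Prefix sums: [0, 12, 20, 28, 39, 54, 66, 81, 85, 98]
Sum[3..8] = prefix[9] - prefix[3] = 98 - 28 = 70


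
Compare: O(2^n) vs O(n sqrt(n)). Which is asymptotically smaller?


n^1.5 grows slower than exponential
O(n sqrt(n)) is asymptotically smaller; O(2^n) grows faster


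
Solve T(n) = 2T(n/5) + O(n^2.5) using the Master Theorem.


a=2, b=5, c=2.5. log_5(2)=0.431 < c=2.5. Case 3: O(n^c) = O(n^2.500)
Complexity: O(n^2.500)


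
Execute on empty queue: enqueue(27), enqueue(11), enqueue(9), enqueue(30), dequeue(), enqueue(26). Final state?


enqueue(27) -> [27]
enqueue(11) -> [27, 11]
enqueue(9) -> [27, 11, 9]
enqueue(30) -> [27, 11, 9, 30]
dequeue() returns 27 -> [11, 9, 30]
enqueue(26) -> [11, 9, 30, 26]
Final queue (front to back): [11, 9, 30, 26]


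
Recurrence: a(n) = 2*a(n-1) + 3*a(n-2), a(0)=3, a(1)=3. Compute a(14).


Build bottom-up:
...a(12)=797163, a(13)=2391483, a(14)=2*2391483+3*797163=7174455


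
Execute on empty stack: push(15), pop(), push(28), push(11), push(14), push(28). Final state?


push(15) -> [15]
pop() returns 15 -> []
push(28) -> [28]
push(11) -> [28, 11]
push(14) -> [28, 11, 14]
push(28) -> [28, 11, 14, 28]
Final stack (bottom to top): [28, 11, 14, 28]


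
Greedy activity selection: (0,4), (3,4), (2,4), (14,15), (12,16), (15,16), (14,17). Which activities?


Greedy: pick earliest-ending, then skip overlaps.
Selected (3 activities): [(0, 4), (14, 15), (15, 16)]


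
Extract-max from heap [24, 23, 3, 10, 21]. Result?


Max = 24
Replace root with last, heapify down
Resulting heap: [23, 21, 3, 10]


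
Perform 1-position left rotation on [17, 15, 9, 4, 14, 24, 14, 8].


Left rotate by 1: [15, 9, 4, 14, 24, 14, 8, 17]


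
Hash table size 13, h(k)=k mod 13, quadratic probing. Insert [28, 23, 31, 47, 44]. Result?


Insertions: 28->slot 2; 23->slot 10; 31->slot 5; 47->slot 8; 44->slot 6
Table: [None, None, 28, None, None, 31, 44, None, 47, None, 23, None, None]


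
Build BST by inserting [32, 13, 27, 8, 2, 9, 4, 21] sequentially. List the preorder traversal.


Root = 32; build tree by BST insertion.
Preorder traversal: [32, 13, 8, 2, 4, 9, 27, 21]


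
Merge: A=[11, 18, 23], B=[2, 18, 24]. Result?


Compare heads, take smaller each step.
Merged: [2, 11, 18, 18, 23, 24]


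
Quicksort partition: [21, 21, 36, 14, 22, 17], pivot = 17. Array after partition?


Elements <= 17 go left of pivot.
Result: [14, 17, 36, 21, 22, 21], pivot at index 1


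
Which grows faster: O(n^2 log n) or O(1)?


constant grows slower than n^2 log n
O(1) is asymptotically smaller; O(n^2 log n) grows faster


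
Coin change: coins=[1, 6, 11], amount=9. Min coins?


dp[0]=0; dp[i]=1+min(dp[i-c] for c in coins)
...dp[4]=4, dp[5]=5, dp[6]=1, dp[7]=2, dp[8]=3, dp[9]=4
Minimum coins for 9 = 4


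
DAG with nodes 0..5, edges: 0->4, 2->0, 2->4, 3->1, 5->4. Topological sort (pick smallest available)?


Kahn's algorithm, process smallest node first
Order: [2, 0, 3, 1, 5, 4]


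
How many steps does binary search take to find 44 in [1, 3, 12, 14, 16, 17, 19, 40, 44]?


Search for 44:
[0,8] mid=4 arr[4]=16
[5,8] mid=6 arr[6]=19
[7,8] mid=7 arr[7]=40
[8,8] mid=8 arr[8]=44
Total: 4 comparisons


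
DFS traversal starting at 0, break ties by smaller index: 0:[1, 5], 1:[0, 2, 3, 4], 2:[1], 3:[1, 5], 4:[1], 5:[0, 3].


DFS stack-based: start with [0]
Visit order: [0, 1, 2, 3, 5, 4]


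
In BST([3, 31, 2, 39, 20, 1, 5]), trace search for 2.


BST root = 3
Search for 2: compare at each node
Path: [3, 2]


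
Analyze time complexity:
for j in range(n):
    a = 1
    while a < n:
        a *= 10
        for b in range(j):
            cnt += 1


Per nesting level: O(n) * O(log n) * O(n) [triangular over j] = O(n^2 log n)
Complexity: O(n^2 log n)


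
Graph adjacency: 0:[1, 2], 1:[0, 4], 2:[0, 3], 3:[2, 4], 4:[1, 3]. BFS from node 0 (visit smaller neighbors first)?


BFS queue: start with [0]
Visit order: [0, 1, 2, 4, 3]


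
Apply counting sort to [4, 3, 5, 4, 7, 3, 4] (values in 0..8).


Count array: [0, 0, 0, 2, 3, 1, 0, 1, 0]
Reconstruct: [3, 3, 4, 4, 4, 5, 7]


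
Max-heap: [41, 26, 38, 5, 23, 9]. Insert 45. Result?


Append 45: [41, 26, 38, 5, 23, 9, 45]
Bubble up: swap idx 6(45) with idx 2(38); swap idx 2(45) with idx 0(41)
Result: [45, 26, 41, 5, 23, 9, 38]


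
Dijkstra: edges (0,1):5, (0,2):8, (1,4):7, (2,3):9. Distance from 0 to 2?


Dijkstra from 0:
Distances: {0: 0, 1: 5, 2: 8, 3: 17, 4: 12}
Shortest distance to 2 = 8, path = [0, 2]


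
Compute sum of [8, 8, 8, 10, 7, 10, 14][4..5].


Prefix sums: [0, 8, 16, 24, 34, 41, 51, 65]
Sum[4..5] = prefix[6] - prefix[4] = 51 - 34 = 17


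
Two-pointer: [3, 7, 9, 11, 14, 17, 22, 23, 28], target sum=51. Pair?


Two pointers: lo=0, hi=8
Found pair: (23, 28) summing to 51


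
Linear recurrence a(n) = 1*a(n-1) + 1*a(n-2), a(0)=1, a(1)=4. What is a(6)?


Build bottom-up:
...a(4)=14, a(5)=23, a(6)=1*23+1*14=37


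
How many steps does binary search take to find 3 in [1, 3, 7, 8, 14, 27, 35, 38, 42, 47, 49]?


Search for 3:
[0,10] mid=5 arr[5]=27
[0,4] mid=2 arr[2]=7
[0,1] mid=0 arr[0]=1
[1,1] mid=1 arr[1]=3
Total: 4 comparisons


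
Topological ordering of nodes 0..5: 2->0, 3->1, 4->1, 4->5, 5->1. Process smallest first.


Kahn's algorithm, process smallest node first
Order: [2, 0, 3, 4, 5, 1]


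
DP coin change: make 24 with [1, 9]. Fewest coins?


dp[0]=0; dp[i]=1+min(dp[i-c] for c in coins)
...dp[19]=3, dp[20]=4, dp[21]=5, dp[22]=6, dp[23]=7, dp[24]=8
Minimum coins for 24 = 8


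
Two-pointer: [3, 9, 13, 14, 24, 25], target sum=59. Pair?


Two pointers: lo=0, hi=5
No pair sums to 59


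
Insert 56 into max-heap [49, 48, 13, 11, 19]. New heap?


Append 56: [49, 48, 13, 11, 19, 56]
Bubble up: swap idx 5(56) with idx 2(13); swap idx 2(56) with idx 0(49)
Result: [56, 48, 49, 11, 19, 13]


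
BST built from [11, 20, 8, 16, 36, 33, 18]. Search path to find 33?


BST root = 11
Search for 33: compare at each node
Path: [11, 20, 36, 33]


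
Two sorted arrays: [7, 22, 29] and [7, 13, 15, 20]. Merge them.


Compare heads, take smaller each step.
Merged: [7, 7, 13, 15, 20, 22, 29]


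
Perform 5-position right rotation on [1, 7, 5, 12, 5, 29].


Right rotate by 5: [7, 5, 12, 5, 29, 1]


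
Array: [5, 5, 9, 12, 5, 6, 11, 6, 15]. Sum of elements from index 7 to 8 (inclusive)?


Prefix sums: [0, 5, 10, 19, 31, 36, 42, 53, 59, 74]
Sum[7..8] = prefix[9] - prefix[7] = 74 - 53 = 21


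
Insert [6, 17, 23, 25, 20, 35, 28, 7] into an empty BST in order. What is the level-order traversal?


Root = 6; build tree by BST insertion.
Level-Order traversal: [6, 17, 7, 23, 20, 25, 35, 28]


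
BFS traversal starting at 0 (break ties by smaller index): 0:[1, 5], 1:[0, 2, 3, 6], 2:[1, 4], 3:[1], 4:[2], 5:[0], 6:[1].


BFS queue: start with [0]
Visit order: [0, 1, 5, 2, 3, 6, 4]


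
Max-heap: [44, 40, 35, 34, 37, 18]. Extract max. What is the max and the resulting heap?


Max = 44
Replace root with last, heapify down
Resulting heap: [40, 37, 35, 34, 18]


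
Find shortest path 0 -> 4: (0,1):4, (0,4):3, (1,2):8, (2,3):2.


Dijkstra from 0:
Distances: {0: 0, 1: 4, 2: 12, 3: 14, 4: 3}
Shortest distance to 4 = 3, path = [0, 4]


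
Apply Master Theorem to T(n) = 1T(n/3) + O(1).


a=1, b=3, c=0. log_3(1)=0 = c=0. Case 2: O(n^c log n) = O(log n)
Complexity: O(log n)


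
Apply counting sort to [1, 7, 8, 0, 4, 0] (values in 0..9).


Count array: [2, 1, 0, 0, 1, 0, 0, 1, 1, 0]
Reconstruct: [0, 0, 1, 4, 7, 8]


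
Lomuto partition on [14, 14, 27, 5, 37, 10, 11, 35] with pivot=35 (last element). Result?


Elements <= 35 go left of pivot.
Result: [14, 14, 27, 5, 10, 11, 35, 37], pivot at index 6


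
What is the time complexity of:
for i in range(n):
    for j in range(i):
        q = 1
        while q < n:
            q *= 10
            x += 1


Per nesting level: O(n) * O(n) [triangular over i] * O(log n) = O(n^2 log n)
Complexity: O(n^2 log n)


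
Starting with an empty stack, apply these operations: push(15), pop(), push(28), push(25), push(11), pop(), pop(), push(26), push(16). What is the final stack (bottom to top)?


push(15) -> [15]
pop() returns 15 -> []
push(28) -> [28]
push(25) -> [28, 25]
push(11) -> [28, 25, 11]
pop() returns 11 -> [28, 25]
pop() returns 25 -> [28]
push(26) -> [28, 26]
push(16) -> [28, 26, 16]
Final stack (bottom to top): [28, 26, 16]


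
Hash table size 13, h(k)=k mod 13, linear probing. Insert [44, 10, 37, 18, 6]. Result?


Insertions: 44->slot 5; 10->slot 10; 37->slot 11; 18->slot 6; 6->slot 7
Table: [None, None, None, None, None, 44, 18, 6, None, None, 10, 37, None]


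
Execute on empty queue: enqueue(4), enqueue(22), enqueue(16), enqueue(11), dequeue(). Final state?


enqueue(4) -> [4]
enqueue(22) -> [4, 22]
enqueue(16) -> [4, 22, 16]
enqueue(11) -> [4, 22, 16, 11]
dequeue() returns 4 -> [22, 16, 11]
Final queue (front to back): [22, 16, 11]


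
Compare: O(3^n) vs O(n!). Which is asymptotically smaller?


exponential (base 3) grows slower than factorial
O(3^n) is asymptotically smaller; O(n!) grows faster


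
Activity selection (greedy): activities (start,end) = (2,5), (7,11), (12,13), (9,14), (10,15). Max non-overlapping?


Greedy: pick earliest-ending, then skip overlaps.
Selected (3 activities): [(2, 5), (7, 11), (12, 13)]


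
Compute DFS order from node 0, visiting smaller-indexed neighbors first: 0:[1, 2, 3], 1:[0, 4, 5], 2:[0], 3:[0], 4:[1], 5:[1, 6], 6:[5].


DFS stack-based: start with [0]
Visit order: [0, 1, 4, 5, 6, 2, 3]


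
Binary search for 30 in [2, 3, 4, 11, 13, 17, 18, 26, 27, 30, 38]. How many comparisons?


Search for 30:
[0,10] mid=5 arr[5]=17
[6,10] mid=8 arr[8]=27
[9,10] mid=9 arr[9]=30
Total: 3 comparisons


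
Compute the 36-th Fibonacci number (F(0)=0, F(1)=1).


F(n)=F(n-1)+F(n-2)
...F(34)=5702887, F(35)=9227465, F(36)=14930352


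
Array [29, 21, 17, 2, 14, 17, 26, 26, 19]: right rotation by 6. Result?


Right rotate by 6: [2, 14, 17, 26, 26, 19, 29, 21, 17]


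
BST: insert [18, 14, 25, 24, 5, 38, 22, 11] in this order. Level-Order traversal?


Root = 18; build tree by BST insertion.
Level-Order traversal: [18, 14, 25, 5, 24, 38, 11, 22]


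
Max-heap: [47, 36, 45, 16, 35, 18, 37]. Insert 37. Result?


Append 37: [47, 36, 45, 16, 35, 18, 37, 37]
Bubble up: swap idx 7(37) with idx 3(16); swap idx 3(37) with idx 1(36)
Result: [47, 37, 45, 36, 35, 18, 37, 16]


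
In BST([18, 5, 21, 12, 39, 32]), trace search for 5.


BST root = 18
Search for 5: compare at each node
Path: [18, 5]


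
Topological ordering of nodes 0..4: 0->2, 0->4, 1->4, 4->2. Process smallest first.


Kahn's algorithm, process smallest node first
Order: [0, 1, 3, 4, 2]


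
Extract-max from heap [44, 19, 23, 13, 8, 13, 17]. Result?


Max = 44
Replace root with last, heapify down
Resulting heap: [23, 19, 17, 13, 8, 13]


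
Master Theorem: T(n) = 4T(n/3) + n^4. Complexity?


a=4, b=3, c=4. log_3(4)=1.262 < c=4. Case 3: O(n^c) = O(n^4)
Complexity: O(n^4)


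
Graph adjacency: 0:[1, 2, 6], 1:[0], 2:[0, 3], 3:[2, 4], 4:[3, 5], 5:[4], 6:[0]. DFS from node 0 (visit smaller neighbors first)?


DFS stack-based: start with [0]
Visit order: [0, 1, 2, 3, 4, 5, 6]


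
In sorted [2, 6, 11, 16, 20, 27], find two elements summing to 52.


Two pointers: lo=0, hi=5
No pair sums to 52


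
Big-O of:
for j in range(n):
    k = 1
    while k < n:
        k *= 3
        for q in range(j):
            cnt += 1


Per nesting level: O(n) * O(log n) * O(n) [triangular over j] = O(n^2 log n)
Complexity: O(n^2 log n)


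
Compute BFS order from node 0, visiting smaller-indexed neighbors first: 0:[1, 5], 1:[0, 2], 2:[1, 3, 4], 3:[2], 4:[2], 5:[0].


BFS queue: start with [0]
Visit order: [0, 1, 5, 2, 3, 4]


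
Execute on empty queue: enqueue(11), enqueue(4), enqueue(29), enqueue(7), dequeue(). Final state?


enqueue(11) -> [11]
enqueue(4) -> [11, 4]
enqueue(29) -> [11, 4, 29]
enqueue(7) -> [11, 4, 29, 7]
dequeue() returns 11 -> [4, 29, 7]
Final queue (front to back): [4, 29, 7]


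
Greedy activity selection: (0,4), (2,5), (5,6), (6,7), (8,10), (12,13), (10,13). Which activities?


Greedy: pick earliest-ending, then skip overlaps.
Selected (5 activities): [(0, 4), (5, 6), (6, 7), (8, 10), (12, 13)]


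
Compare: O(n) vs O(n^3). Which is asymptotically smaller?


linear grows slower than cubic
O(n) is asymptotically smaller; O(n^3) grows faster


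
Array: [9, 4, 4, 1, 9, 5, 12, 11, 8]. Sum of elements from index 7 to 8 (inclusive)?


Prefix sums: [0, 9, 13, 17, 18, 27, 32, 44, 55, 63]
Sum[7..8] = prefix[9] - prefix[7] = 63 - 44 = 19


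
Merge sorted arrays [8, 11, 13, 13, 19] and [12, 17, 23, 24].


Compare heads, take smaller each step.
Merged: [8, 11, 12, 13, 13, 17, 19, 23, 24]


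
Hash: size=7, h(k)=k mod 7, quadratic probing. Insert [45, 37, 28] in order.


Insertions: 45->slot 3; 37->slot 2; 28->slot 0
Table: [28, None, 37, 45, None, None, None]


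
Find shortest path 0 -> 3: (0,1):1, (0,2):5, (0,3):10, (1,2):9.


Dijkstra from 0:
Distances: {0: 0, 1: 1, 2: 5, 3: 10}
Shortest distance to 3 = 10, path = [0, 3]


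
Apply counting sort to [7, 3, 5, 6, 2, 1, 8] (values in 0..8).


Count array: [0, 1, 1, 1, 0, 1, 1, 1, 1]
Reconstruct: [1, 2, 3, 5, 6, 7, 8]


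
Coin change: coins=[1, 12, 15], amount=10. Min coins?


dp[0]=0; dp[i]=1+min(dp[i-c] for c in coins)
...dp[5]=5, dp[6]=6, dp[7]=7, dp[8]=8, dp[9]=9, dp[10]=10
Minimum coins for 10 = 10


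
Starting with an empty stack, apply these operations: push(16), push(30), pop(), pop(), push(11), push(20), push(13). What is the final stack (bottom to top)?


push(16) -> [16]
push(30) -> [16, 30]
pop() returns 30 -> [16]
pop() returns 16 -> []
push(11) -> [11]
push(20) -> [11, 20]
push(13) -> [11, 20, 13]
Final stack (bottom to top): [11, 20, 13]


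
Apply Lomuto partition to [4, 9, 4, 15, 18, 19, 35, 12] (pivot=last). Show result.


Elements <= 12 go left of pivot.
Result: [4, 9, 4, 12, 18, 19, 35, 15], pivot at index 3


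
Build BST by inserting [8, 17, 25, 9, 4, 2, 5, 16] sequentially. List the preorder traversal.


Root = 8; build tree by BST insertion.
Preorder traversal: [8, 4, 2, 5, 17, 9, 16, 25]


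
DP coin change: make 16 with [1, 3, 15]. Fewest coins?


dp[0]=0; dp[i]=1+min(dp[i-c] for c in coins)
...dp[11]=5, dp[12]=4, dp[13]=5, dp[14]=6, dp[15]=1, dp[16]=2
Minimum coins for 16 = 2


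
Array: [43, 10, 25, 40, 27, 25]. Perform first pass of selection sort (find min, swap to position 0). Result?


After one pass: [10, 43, 25, 40, 27, 25]


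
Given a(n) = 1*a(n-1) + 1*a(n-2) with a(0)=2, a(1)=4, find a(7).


Build bottom-up:
...a(5)=26, a(6)=42, a(7)=1*42+1*26=68


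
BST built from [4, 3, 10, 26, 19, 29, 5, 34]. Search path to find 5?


BST root = 4
Search for 5: compare at each node
Path: [4, 10, 5]


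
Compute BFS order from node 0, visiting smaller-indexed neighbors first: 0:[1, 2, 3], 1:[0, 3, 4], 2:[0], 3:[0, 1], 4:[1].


BFS queue: start with [0]
Visit order: [0, 1, 2, 3, 4]


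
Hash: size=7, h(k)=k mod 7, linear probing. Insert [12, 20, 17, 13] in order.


Insertions: 12->slot 5; 20->slot 6; 17->slot 3; 13->slot 0
Table: [13, None, None, 17, None, 12, 20]


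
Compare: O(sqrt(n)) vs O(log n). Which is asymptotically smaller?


logarithmic grows slower than sublinear
O(log n) is asymptotically smaller; O(sqrt(n)) grows faster


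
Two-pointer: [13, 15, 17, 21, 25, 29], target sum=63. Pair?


Two pointers: lo=0, hi=5
No pair sums to 63


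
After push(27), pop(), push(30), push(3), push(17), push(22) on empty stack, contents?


push(27) -> [27]
pop() returns 27 -> []
push(30) -> [30]
push(3) -> [30, 3]
push(17) -> [30, 3, 17]
push(22) -> [30, 3, 17, 22]
Final stack (bottom to top): [30, 3, 17, 22]
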